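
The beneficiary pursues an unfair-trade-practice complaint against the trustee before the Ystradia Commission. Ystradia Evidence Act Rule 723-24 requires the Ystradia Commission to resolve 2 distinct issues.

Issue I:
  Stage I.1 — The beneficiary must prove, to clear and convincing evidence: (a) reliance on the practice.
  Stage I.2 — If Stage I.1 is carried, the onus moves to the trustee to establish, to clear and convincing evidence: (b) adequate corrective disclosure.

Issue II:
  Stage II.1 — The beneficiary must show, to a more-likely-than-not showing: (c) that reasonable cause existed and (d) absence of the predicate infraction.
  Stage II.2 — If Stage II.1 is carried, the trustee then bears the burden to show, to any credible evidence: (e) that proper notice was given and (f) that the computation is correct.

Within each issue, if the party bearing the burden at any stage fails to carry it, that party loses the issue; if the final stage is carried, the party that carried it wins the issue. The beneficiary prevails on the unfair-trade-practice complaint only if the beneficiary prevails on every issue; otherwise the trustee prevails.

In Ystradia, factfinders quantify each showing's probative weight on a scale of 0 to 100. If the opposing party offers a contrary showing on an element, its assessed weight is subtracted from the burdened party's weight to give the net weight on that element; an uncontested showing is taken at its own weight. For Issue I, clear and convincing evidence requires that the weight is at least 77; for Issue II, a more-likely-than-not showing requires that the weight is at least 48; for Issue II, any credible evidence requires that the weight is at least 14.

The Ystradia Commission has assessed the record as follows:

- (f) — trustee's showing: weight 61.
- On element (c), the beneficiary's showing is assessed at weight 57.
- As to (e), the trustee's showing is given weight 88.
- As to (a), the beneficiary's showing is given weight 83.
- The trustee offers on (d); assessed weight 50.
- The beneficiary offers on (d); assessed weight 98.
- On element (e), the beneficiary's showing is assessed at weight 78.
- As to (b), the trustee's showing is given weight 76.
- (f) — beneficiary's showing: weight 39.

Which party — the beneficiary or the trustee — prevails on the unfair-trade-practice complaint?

— Issue I —
Stage I.1 — burden on beneficiary; standard: clear and convincing evidence (weight is at least 77).
    (a): 83 ≥ 77 [met]
  Stage I.1 is satisfied; the onus moves to the trustee.
Stage I.2 — burden on trustee; standard: clear and convincing evidence (weight is at least 77).
    (b): 76 < 77 [not met]
  Not every element is met, so the trustee fails to carry Stage I.2.
The beneficiary prevails on this issue.
— Issue II —
At Stage II.1 the beneficiary must meet a more-likely-than-not showing (weight is at least 48): on (c) the weight is 57, which does reach 48, so (c) meets the standard; on (d) the weight is 98 less the opposing 50 gives net 48, which does reach 48, so (d) meets the standard.
  Stage II.1 carried; the burden shifts to the trustee.
At Stage II.2 the trustee must meet any credible evidence (weight is at least 14): on (e) the weight is 88 less the opposing 78 gives net 10, < 14, so (e) does not meet the standard; on (f) the weight is 61 less the opposing 39 gives net 22, ≥ 14, so (f) meets the standard.
  Not every element is met, so the trustee fails to carry Stage II.2.
The analysis ends at Stage II.2; the beneficiary prevails on this issue.
Per-issue: Issue I → beneficiary; Issue II → beneficiary. The beneficiary must prevail on every issue; overall, the beneficiary prevails.

beneficiary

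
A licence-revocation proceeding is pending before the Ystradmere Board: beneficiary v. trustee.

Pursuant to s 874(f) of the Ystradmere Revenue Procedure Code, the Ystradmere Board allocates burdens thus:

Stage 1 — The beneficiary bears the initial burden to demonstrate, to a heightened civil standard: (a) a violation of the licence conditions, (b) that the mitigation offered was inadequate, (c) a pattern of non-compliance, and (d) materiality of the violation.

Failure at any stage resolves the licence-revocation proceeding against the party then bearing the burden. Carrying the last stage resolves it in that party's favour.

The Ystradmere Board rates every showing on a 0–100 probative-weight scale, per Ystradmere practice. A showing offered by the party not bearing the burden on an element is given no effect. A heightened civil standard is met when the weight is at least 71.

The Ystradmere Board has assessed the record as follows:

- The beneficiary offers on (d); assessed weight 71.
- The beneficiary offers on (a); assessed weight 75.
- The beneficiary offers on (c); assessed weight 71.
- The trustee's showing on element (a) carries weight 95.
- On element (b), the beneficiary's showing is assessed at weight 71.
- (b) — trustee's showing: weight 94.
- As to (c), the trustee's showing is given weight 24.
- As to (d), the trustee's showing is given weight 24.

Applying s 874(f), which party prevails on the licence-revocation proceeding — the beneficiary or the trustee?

Stage 1 (beneficiary, a heightened civil standard, weight is at least 71): (a) 75 (trustee's 95 disregarded) ≥ 71 — meets; (b) 71 (trustee's 94 disregarded) ≥ 71 — meets; (c) 71 (trustee's 24 disregarded) ≥ 71 — meets; (d) 71 (trustee's 24 disregarded) ≥ 71 — meets.
  Stage 1 carried; the final stage is satisfied.
All stages carried — the beneficiary prevails.

beneficiary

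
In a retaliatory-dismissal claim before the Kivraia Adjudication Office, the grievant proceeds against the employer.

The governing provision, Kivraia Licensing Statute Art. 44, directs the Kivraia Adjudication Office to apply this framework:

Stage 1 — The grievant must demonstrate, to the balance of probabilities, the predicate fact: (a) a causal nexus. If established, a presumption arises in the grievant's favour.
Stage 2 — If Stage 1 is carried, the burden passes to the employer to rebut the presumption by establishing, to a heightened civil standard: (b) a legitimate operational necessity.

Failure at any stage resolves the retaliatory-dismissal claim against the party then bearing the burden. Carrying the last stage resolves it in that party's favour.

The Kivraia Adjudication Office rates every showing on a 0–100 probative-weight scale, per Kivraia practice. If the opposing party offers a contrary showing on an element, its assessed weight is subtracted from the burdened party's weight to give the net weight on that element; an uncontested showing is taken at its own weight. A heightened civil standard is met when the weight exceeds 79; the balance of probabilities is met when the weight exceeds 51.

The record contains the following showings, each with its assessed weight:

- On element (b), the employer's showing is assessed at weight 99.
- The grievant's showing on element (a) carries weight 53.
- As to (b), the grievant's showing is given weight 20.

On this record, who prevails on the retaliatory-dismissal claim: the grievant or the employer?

Stage 1 — burden on grievant; standard: the balance of probabilities (weight exceeds 51).
    (a): 53 > 51 [met]
  All elements met. The burden passes to the employer.
Stage 2 — burden on employer; standard: a heightened civil standard (weight exceeds 79).
    (b): 99 − 20 = 79 ≤ 79 [not met]
  Stage 2 not carried; the employer fails its burden.
The grievant prevails.

grievant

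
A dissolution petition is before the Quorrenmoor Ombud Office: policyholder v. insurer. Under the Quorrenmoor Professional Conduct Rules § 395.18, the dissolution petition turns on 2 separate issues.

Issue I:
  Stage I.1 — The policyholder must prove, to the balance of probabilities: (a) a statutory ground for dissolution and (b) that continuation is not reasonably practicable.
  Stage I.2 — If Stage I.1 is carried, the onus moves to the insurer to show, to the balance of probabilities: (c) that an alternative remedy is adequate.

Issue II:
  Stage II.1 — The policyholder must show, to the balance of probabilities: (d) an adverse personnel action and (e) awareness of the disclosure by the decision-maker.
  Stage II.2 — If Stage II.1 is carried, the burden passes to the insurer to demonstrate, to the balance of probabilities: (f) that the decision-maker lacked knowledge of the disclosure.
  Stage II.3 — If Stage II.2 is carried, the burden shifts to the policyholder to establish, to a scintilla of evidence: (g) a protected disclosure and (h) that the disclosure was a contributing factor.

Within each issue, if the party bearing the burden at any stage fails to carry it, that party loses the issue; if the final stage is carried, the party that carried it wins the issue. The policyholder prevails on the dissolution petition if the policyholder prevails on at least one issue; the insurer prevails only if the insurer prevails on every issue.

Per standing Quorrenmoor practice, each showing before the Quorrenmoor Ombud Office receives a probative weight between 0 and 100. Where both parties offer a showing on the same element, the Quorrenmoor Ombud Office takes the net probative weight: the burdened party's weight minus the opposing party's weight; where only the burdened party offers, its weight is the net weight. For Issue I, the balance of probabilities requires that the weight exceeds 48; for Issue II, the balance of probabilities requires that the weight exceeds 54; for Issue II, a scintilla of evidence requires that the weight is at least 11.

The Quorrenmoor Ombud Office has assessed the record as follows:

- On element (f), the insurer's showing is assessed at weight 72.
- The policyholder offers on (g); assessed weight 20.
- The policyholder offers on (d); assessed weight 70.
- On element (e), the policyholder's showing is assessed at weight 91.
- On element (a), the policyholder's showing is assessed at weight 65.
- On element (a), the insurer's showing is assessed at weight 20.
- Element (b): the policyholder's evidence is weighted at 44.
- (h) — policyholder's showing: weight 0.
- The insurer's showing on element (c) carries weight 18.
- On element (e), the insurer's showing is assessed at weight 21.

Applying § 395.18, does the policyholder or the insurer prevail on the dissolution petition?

— Issue I —
Stage I.1 (policyholder, the balance of probabilities, weight exceeds 48): (a) net 65−20=45 ≤ 48 — fails; (b) 44 ≤ 48 — fails.
  Stage I.1 not carried; the policyholder fails its burden.
So the insurer prevails on this issue.
— Issue II —
Stage II.1 (policyholder, the balance of probabilities, weight exceeds 54): (d) 70 > 54 — meets; (e) net 91−21=70 > 54 — meets.
  Stage II.1 is satisfied; the onus moves to the insurer.
Stage II.2 (insurer, the balance of probabilities, weight exceeds 54): (f) 72 > 54 — meets.
  Stage II.2 is satisfied; the onus moves to the policyholder.
Stage II.3 (policyholder, a scintilla of evidence, weight is at least 11): (g) 20 ≥ 11 — meets; (h) 0 < 11 — fails.
  The policyholder does not carry Stage II.3.
The analysis ends at Stage II.3; the insurer prevails on this issue.
Per-issue: Issue I → insurer; Issue II → insurer. The policyholder must prevail on at least one issue; overall, the insurer prevails.

insurer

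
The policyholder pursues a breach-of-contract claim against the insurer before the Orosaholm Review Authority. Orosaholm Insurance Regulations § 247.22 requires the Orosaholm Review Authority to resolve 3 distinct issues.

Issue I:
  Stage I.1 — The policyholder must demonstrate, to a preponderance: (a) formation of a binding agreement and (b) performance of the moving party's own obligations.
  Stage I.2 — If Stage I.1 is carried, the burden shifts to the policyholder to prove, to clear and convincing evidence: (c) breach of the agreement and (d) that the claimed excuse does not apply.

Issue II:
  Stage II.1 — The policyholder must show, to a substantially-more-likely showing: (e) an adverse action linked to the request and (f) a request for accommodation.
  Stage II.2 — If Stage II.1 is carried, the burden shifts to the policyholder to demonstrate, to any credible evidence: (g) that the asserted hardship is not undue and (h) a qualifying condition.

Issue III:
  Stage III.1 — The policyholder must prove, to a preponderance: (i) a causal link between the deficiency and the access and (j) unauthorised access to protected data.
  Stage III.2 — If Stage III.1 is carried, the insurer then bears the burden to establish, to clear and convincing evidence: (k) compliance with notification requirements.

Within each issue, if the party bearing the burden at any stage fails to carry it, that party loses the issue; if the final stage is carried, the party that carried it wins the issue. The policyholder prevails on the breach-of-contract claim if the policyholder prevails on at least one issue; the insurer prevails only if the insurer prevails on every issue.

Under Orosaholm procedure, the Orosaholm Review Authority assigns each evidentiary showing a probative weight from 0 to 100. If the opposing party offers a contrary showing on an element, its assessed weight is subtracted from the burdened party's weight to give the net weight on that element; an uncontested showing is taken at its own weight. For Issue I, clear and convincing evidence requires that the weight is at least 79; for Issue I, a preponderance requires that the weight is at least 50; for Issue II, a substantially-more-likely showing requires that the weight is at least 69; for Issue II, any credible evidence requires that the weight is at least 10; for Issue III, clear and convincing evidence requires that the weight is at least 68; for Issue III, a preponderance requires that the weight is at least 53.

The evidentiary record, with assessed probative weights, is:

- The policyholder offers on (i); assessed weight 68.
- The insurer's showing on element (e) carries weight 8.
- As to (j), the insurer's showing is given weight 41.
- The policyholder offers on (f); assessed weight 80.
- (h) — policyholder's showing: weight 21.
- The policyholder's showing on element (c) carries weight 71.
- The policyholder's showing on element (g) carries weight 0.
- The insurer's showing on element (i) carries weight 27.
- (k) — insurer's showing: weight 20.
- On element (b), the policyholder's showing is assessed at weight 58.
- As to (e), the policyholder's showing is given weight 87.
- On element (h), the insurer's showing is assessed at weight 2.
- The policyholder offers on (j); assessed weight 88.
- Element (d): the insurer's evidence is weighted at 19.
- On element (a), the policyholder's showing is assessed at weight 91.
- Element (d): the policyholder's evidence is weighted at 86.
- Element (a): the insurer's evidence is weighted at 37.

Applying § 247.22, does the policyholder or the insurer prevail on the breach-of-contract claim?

insurer

— Issue I —
Stage I.1 (policyholder, a preponderance, weight is at least 50): (a) net 91−37=54 ≥ 50 — meets; (b) 58 ≥ 50 — meets.
  Stage I.1 carried; the burden remains with the policyholder.
Stage I.2 (policyholder, clear and convincing evidence, weight is at least 79): (c) 71 < 79 — fails; (d) net 86−19=67 < 79 — fails.
  The policyholder does not carry Stage I.2.
So the insurer prevails on this issue.
— Issue II —
Stage II.1 (policyholder, a substantially-more-likely showing, weight is at least 69): (e) net 87−8=79 ≥ 69 — meets; (f) 80 ≥ 69 — meets.
  Stage II.1 carried; the burden remains with the policyholder.
Stage II.2 (policyholder, any credible evidence, weight is at least 10): (g) 0 < 10 — fails; (h) net 21−2=19 ≥ 10 — meets.
  The policyholder does not carry Stage II.2.
The analysis ends at Stage II.2; the insurer prevails on this issue.
— Issue III —
Stage III.1 — burden on policyholder; standard: a preponderance (weight is at least 53).
    (i): 68 − 27 = 41 < 53 [not met]
    (j): 88 − 41 = 47 < 53 [not met]
  Not every element is met, so the policyholder fails to carry Stage III.1.
The insurer prevails on this issue.
Per-issue: Issue I → insurer; Issue II → insurer; Issue III → insurer. The policyholder must prevail on at least one issue; overall, the insurer prevails.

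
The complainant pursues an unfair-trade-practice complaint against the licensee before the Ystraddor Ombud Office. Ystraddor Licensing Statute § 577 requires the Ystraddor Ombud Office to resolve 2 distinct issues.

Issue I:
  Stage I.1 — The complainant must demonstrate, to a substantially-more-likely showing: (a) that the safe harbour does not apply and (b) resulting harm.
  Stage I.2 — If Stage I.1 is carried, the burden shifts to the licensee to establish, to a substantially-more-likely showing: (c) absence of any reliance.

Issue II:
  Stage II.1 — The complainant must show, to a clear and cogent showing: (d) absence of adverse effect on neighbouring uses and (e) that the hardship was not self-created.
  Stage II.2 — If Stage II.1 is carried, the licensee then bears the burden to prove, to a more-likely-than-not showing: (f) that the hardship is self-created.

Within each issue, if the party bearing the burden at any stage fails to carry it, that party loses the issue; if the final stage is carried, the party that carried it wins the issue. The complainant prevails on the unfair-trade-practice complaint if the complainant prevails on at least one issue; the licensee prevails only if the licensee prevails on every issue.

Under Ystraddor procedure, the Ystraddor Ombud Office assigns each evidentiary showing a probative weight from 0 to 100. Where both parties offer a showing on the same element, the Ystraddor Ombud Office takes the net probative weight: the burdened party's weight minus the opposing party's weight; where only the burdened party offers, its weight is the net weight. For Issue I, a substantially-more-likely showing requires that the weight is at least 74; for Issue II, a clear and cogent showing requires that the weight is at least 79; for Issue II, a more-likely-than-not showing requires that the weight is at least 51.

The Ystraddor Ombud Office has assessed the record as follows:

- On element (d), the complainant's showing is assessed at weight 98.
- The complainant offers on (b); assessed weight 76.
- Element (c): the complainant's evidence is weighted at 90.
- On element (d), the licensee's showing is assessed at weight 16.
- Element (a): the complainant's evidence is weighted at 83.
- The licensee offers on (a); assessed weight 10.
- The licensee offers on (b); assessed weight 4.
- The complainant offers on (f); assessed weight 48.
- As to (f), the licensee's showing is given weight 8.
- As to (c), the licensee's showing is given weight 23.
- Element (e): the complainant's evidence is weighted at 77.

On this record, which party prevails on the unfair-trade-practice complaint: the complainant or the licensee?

— Issue I —
Stage I.1 — burden on complainant; standard: a substantially-more-likely showing (weight is at least 74).
    (a): 83 − 10 = 73 < 74 [not met]
    (b): 76 − 4 = 72 < 74 [not met]
  The complainant does not carry Stage I.1.
So the licensee prevails on this issue.
— Issue II —
At Stage II.1 the complainant must meet a clear and cogent showing (weight is at least 79): on (d) the weight is 98 less the opposing 16 gives net 82, which does reach 79, so (d) meets the standard; on (e) the weight is 77, < 79, so (e) does not meet the standard.
  Stage II.1 not carried; the complainant fails its burden.
The licensee prevails on this issue.
Per-issue: Issue I → licensee; Issue II → licensee. The complainant must prevail on at least one issue; overall, the licensee prevails.

licensee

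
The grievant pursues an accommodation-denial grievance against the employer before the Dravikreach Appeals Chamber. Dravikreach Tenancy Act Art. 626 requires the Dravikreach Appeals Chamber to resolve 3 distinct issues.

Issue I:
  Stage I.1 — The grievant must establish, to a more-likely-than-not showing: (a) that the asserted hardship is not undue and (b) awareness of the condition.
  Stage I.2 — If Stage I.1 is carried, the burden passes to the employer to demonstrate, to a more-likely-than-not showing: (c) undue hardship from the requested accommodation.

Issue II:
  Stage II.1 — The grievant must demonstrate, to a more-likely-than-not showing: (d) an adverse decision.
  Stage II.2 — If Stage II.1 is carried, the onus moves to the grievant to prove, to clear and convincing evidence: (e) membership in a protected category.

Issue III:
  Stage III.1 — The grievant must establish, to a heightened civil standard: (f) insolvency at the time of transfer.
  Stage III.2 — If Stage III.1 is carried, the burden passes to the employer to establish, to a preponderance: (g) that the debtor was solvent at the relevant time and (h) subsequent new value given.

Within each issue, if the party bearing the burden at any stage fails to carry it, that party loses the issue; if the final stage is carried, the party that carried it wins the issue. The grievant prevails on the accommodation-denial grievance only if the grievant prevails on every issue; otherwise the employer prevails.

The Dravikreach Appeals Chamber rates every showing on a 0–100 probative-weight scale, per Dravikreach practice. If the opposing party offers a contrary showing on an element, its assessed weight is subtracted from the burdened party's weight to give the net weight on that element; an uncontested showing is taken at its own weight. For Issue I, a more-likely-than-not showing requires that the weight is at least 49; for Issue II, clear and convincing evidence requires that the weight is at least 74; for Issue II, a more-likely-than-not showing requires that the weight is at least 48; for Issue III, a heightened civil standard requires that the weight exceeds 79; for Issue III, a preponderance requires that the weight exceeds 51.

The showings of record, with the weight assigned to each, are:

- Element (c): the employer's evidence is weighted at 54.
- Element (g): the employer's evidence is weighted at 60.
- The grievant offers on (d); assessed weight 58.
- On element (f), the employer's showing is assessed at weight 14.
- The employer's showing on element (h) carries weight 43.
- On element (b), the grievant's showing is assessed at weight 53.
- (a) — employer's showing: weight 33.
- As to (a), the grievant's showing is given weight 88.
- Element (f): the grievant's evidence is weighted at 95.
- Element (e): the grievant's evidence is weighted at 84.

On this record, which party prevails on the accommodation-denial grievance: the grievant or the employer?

— Issue I —
Stage I.1 (grievant, a more-likely-than-not showing, weight is at least 49): (a) net 88−33=55 ≥ 49 — meets; (b) 53 ≥ 49 — meets.
  All elements met. The burden passes to the employer.
Stage I.2 (employer, a more-likely-than-not showing, weight is at least 49): (c) 54 ≥ 49 — meets.
  All elements met at the final stage.
All stages carried — the employer prevails on this issue.
— Issue II —
At Stage II.1 the grievant must meet a more-likely-than-not showing (weight is at least 48): on (d) the weight is 58, ≥ 48, so (d) meets the standard.
  All elements met. The grievant retains the burden for Stage II.2.
At Stage II.2 the grievant must meet clear and convincing evidence (weight is at least 74): on (e) the weight is 84, which does reach 74, so (e) meets the standard.
  Stage II.2 carried; the final stage is satisfied.
Every stage carried; the grievant prevails on this issue.
— Issue III —
At Stage III.1 the grievant must meet a heightened civil standard (weight exceeds 79): on (f) the weight is 95 less the opposing 14 gives net 81, > 79, so (f) meets the standard.
  Stage III.1 is satisfied; the onus moves to the employer.
At Stage III.2 the employer must meet a preponderance (weight exceeds 51): on (g) the weight is 60, > 51, so (g) meets the standard; on (h) the weight is 43, ≤ 51, so (h) does not meet the standard.
  Not every element is met, so the employer fails to carry Stage III.2.
So the grievant prevails on this issue.
Per-issue: Issue I → employer; Issue II → grievant; Issue III → grievant. The grievant must prevail on every issue; overall, the employer prevails.

employer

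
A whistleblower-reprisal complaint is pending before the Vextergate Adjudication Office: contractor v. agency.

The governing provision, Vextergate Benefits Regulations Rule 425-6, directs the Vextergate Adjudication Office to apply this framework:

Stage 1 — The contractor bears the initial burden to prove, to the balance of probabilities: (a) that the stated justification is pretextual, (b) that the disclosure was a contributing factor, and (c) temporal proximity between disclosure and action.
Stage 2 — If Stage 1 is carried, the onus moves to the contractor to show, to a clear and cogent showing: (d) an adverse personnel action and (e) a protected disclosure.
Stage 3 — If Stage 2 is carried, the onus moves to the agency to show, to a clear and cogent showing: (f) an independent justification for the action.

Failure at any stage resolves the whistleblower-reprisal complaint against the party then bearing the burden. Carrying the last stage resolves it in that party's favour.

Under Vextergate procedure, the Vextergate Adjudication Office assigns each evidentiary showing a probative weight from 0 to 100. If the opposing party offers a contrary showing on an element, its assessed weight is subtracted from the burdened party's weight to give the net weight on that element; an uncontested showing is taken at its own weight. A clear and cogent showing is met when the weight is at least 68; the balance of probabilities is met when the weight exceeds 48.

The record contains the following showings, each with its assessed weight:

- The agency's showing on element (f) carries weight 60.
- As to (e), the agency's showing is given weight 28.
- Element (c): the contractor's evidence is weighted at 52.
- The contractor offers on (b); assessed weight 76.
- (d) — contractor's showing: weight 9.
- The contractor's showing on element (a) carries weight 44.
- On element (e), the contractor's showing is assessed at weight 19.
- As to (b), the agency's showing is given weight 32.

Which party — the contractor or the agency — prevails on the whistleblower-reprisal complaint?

At Stage 1 the contractor must meet the balance of probabilities (weight exceeds 48): on (a) the weight is 44, ≤ 48, so (a) does not meet the standard; on (b) the weight is 76 less the opposing 32 gives net 44, ≤ 48, so (b) does not meet the standard; on (c) the weight is 52, which does exceed 48, so (c) meets the standard.
  The contractor does not carry Stage 1.
The agency prevails.

agency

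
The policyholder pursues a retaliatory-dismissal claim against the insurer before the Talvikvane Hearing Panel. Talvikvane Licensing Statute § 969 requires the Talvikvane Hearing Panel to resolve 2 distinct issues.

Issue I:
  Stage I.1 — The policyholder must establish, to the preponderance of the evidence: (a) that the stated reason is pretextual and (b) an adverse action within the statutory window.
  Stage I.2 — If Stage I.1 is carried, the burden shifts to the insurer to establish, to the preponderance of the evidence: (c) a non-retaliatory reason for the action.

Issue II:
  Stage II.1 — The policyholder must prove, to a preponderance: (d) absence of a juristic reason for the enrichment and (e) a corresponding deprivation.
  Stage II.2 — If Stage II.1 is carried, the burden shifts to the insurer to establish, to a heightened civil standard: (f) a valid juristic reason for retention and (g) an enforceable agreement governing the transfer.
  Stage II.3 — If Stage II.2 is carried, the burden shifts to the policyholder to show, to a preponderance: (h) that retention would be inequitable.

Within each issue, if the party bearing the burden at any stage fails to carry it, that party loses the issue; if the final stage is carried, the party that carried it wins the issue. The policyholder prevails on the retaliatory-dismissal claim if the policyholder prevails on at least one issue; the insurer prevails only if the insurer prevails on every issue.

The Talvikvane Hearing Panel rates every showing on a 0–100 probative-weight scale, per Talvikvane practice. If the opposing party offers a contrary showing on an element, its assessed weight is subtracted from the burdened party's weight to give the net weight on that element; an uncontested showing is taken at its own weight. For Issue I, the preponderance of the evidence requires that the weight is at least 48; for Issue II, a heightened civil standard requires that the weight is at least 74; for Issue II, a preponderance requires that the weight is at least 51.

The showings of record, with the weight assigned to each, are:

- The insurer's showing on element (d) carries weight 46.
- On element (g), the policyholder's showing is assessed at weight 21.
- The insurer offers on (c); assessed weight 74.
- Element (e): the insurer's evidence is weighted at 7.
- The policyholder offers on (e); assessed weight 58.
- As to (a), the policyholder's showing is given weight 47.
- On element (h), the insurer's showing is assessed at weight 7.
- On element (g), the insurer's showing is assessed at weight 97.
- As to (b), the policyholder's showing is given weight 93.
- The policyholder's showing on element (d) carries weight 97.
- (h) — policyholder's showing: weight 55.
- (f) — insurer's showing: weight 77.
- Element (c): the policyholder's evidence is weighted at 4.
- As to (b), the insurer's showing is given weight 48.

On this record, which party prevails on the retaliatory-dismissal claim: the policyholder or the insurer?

— Issue I —
At Stage I.1 the policyholder must meet the preponderance of the evidence (weight is at least 48): on (a) the weight is 47, which does not reach 48, so (a) does not meet the standard; on (b) the weight is 93 less the opposing 48 gives net 45, < 48, so (b) does not meet the standard.
  Not every element is met, so the policyholder fails to carry Stage I.1.
So the insurer prevails on this issue.
— Issue II —
At Stage II.1 the policyholder must meet a preponderance (weight is at least 51): on (d) the weight is 97 less the opposing 46 gives net 51, which does reach 51, so (d) meets the standard; on (e) the weight is 58 less the opposing 7 gives net 51, which does reach 51, so (e) meets the standard.
  Stage II.1 carried; the burden shifts to the insurer.
At Stage II.2 the insurer must meet a heightened civil standard (weight is at least 74): on (f) the weight is 77, which does reach 74, so (f) meets the standard; on (g) the weight is 97 less the opposing 21 gives net 76, ≥ 74, so (g) meets the standard.
  The insurer carries Stage II.2; the policyholder now bears the burden.
At Stage II.3 the policyholder must meet a preponderance (weight is at least 51): on (h) the weight is 55 less the opposing 7 gives net 48, which does not reach 51, so (h) does not meet the standard.
  Not every element is met, so the policyholder fails to carry Stage II.3.
So the insurer prevails on this issue.
Per-issue: Issue I → insurer; Issue II → insurer. The policyholder must prevail on at least one issue; overall, the insurer prevails.

insurer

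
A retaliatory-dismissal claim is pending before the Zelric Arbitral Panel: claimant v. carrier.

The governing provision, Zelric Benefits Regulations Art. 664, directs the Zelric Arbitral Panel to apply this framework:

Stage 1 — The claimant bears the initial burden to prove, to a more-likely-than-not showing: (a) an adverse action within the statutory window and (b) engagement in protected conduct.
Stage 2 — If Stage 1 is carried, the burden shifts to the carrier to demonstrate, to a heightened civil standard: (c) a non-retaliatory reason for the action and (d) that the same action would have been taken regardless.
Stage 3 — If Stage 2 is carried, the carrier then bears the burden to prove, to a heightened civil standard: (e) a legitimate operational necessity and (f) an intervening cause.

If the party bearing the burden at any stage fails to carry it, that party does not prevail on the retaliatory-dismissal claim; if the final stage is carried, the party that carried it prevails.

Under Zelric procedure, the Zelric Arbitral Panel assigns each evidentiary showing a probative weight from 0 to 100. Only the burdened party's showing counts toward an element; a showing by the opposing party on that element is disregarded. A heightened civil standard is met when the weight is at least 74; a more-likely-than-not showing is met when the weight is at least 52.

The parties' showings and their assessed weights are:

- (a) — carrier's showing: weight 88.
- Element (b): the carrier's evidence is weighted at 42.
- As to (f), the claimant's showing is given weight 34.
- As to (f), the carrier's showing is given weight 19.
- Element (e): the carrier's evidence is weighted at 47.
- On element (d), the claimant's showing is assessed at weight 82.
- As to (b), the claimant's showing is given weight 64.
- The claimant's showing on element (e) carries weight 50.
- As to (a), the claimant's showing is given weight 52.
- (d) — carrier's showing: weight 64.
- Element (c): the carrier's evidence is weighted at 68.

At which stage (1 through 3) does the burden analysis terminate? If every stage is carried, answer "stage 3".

Stage 1 — burden on claimant; standard: a more-likely-than-not showing (weight is at least 52).
    (a): 52 (carrier's 88 disregarded) ≥ 52 [met]
    (b): 64 (carrier's 42 disregarded) ≥ 52 [met]
  Stage 1 carried; the burden shifts to the carrier.
Stage 2 — burden on carrier; standard: a heightened civil standard (weight is at least 74).
    (c): 68 < 74 [not met]
    (d): 64 (claimant's 82 disregarded) < 74 [not met]
  Stage 2 not carried; the carrier fails its burden.
The analysis ends at Stage 2; the claimant prevails.

stage 2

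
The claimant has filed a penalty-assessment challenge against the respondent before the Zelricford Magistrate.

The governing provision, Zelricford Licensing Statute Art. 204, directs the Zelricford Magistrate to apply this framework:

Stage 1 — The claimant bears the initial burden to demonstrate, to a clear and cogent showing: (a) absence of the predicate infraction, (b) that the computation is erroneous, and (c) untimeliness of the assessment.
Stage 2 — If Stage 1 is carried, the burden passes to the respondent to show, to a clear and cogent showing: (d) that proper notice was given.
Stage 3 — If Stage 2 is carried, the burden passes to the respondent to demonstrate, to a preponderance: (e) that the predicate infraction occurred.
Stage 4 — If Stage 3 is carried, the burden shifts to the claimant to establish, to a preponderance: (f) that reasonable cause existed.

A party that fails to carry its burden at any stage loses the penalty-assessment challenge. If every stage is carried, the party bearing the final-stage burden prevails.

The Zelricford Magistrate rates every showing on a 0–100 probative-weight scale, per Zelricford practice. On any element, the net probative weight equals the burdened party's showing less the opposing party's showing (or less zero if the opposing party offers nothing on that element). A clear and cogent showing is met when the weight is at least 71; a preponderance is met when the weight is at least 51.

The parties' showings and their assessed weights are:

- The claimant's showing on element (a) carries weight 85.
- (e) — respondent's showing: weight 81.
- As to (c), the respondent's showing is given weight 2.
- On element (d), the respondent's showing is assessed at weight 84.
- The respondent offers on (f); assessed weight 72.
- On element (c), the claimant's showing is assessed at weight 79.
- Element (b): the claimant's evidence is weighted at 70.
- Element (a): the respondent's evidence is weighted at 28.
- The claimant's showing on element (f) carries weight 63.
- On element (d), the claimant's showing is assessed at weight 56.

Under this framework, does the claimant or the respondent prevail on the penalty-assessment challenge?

Stage 1 (claimant, a clear and cogent showing, weight is at least 71): (a) net 85−28=57 < 71 — fails; (b) 70 < 71 — fails; (c) net 79−2=77 ≥ 71 — meets.
  Stage 1 not carried; the claimant fails its burden.
The respondent prevails.

respondent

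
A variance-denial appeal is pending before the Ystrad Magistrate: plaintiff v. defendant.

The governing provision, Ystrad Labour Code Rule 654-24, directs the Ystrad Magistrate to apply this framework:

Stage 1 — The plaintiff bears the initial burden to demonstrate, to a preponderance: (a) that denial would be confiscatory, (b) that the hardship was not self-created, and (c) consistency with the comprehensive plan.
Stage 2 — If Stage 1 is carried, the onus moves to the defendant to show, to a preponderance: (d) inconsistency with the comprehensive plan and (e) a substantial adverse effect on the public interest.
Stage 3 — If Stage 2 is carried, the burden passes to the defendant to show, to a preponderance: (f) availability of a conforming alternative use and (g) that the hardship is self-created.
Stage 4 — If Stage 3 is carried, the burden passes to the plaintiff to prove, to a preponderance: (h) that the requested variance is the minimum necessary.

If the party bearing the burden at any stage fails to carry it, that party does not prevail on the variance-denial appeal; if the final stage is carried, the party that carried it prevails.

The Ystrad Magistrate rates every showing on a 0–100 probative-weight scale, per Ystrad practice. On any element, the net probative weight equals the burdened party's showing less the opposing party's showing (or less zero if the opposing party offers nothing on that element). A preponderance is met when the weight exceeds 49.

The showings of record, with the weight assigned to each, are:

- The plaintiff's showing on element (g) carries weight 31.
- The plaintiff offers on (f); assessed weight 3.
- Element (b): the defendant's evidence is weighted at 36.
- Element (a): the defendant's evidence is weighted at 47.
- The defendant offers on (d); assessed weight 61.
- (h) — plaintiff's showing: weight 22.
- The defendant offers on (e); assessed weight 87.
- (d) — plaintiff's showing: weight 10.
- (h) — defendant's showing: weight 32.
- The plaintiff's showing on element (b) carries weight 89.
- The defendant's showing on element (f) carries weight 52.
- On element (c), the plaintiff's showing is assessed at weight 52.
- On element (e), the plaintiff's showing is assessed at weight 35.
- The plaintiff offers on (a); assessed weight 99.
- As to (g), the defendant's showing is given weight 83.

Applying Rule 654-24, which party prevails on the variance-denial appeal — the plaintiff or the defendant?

At Stage 1 the plaintiff must meet a preponderance (weight exceeds 49): on (a) the weight is 99 less the opposing 47 gives net 52, which does exceed 49, so (a) meets the standard; on (b) the weight is 89 less the opposing 36 gives net 53, which does exceed 49, so (b) meets the standard; on (c) the weight is 52, > 49, so (c) meets the standard.
  All elements met. The burden passes to the defendant.
At Stage 2 the defendant must meet a preponderance (weight exceeds 49): on (d) the weight is 61 less the opposing 10 gives net 51, > 49, so (d) meets the standard; on (e) the weight is 87 less the opposing 35 gives net 52, which does exceed 49, so (e) meets the standard.
  Stage 2 is satisfied; the defendant continues to bear the burden.
At Stage 3 the defendant must meet a preponderance (weight exceeds 49): on (f) the weight is 52 less the opposing 3 gives net 49, ≤ 49, so (f) does not meet the standard; on (g) the weight is 83 less the opposing 31 gives net 52, > 49, so (g) meets the standard.
  Stage 3 not carried; the defendant fails its burden.
The analysis ends at Stage 3; the plaintiff prevails.

plaintiff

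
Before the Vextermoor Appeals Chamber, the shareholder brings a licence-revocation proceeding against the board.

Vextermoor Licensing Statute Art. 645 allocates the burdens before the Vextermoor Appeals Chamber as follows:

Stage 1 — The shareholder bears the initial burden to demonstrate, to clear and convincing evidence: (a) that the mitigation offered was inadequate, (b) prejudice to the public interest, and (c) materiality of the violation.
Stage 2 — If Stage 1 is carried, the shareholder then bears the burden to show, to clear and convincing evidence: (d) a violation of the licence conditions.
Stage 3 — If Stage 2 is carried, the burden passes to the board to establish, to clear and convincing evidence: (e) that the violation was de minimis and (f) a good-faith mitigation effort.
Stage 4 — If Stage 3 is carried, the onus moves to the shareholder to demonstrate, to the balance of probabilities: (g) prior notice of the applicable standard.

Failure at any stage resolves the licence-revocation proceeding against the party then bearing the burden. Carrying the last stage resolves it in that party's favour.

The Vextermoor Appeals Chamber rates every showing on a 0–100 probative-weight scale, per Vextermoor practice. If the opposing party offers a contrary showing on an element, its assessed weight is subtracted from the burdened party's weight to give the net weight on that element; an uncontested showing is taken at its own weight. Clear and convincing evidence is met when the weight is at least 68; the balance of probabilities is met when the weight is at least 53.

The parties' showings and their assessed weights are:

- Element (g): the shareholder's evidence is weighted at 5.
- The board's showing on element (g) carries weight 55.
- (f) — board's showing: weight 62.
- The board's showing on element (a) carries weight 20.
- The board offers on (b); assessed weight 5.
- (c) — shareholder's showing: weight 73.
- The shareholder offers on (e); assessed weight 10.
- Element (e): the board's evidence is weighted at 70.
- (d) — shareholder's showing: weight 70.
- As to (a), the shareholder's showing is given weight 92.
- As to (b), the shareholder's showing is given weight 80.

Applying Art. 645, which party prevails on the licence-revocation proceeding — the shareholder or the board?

At Stage 1 the shareholder must meet clear and convincing evidence (weight is at least 68): on (a) the weight is 92 less the opposing 20 gives net 72, which does reach 68, so (a) meets the standard; on (b) the weight is 80 less the opposing 5 gives net 75, ≥ 68, so (b) meets the standard; on (c) the weight is 73, ≥ 68, so (c) meets the standard.
  Stage 1 carried; the burden remains with the shareholder.
At Stage 2 the shareholder must meet clear and convincing evidence (weight is at least 68): on (d) the weight is 70, ≥ 68, so (d) meets the standard.
  Stage 2 is satisfied; the onus moves to the board.
At Stage 3 the board must meet clear and convincing evidence (weight is at least 68): on (e) the weight is 70 less the opposing 10 gives net 60, which does not reach 68, so (e) does not meet the standard; on (f) the weight is 62, which does not reach 68, so (f) does not meet the standard.
  The board does not carry Stage 3.
The shareholder prevails.

shareholder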